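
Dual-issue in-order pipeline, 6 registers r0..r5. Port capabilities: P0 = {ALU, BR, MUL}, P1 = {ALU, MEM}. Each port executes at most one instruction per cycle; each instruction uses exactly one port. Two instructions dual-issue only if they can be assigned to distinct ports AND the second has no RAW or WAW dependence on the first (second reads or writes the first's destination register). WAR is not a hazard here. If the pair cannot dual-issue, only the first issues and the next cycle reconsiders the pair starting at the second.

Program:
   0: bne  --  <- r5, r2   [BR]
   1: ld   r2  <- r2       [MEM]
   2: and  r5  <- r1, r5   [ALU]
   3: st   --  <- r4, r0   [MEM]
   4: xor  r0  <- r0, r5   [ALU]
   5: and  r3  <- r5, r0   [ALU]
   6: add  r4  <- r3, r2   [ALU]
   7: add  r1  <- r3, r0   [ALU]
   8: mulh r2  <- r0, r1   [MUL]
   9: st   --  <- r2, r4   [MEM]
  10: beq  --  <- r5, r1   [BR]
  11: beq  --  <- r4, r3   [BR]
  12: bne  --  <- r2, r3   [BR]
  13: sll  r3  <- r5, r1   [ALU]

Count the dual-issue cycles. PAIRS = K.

#0 head=0: bne+ld i0/i1 dual
#1 head=2: and+st i2/i3 dual
#2 head=4: xor i4 RAW r0
#3 head=5: and i5 RAW r3
#4 head=6: add+add i6/i7 dual
#5 head=8: mulh i8 RAW r2
#6 head=9: st+beq i9/i10 dual
#7 head=11: beq i11 no-port BR/BR
#8 head=12: bne+sll i12/i13 dual

PAIRS = 5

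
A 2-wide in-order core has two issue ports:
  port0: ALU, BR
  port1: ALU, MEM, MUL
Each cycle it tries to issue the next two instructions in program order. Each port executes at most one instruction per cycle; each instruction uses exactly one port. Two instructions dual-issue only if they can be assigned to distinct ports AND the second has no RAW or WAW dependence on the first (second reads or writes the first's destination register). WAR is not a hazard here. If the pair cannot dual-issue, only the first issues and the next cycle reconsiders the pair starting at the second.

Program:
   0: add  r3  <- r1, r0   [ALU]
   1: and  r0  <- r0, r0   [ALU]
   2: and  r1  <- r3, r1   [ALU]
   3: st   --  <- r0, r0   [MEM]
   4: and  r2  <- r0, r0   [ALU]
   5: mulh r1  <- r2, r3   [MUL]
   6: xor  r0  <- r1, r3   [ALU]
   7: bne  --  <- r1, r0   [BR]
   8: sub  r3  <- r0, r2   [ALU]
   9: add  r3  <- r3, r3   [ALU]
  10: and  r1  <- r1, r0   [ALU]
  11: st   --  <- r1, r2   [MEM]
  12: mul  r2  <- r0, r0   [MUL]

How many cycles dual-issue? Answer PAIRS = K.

#0 head=0: add and i0,i1 pair
#1 head=2: and st i2,i3 pair
#2 head=4: and i4 RAW r2
#3 head=5: mulh i5 RAW r1
#4 head=6: xor i6 RAW r0
#5 head=7: bne sub i7,i8 pair
#6 head=9: add and i9,i10 pair
#7 head=11: st i11 no-port MEM/MUL
#8 head=12: mul i12 tail

PAIRS = 4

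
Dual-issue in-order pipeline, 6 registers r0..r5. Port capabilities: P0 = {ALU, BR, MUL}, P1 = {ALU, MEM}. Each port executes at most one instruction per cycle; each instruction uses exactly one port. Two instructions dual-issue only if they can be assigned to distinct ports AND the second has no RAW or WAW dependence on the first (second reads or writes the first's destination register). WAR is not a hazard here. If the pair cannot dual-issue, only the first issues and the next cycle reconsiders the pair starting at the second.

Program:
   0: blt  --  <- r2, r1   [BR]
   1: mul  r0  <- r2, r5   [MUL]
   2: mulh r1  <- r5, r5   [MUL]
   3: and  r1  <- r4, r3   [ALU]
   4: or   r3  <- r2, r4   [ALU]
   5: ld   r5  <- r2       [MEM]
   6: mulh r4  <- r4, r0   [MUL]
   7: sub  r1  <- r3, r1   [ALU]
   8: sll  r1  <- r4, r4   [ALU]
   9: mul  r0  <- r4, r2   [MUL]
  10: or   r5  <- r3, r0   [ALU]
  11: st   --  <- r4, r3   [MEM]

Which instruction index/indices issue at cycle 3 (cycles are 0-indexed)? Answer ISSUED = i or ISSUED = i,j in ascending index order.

ISSUED = 3,4

[0] i0  blt  -- no-port BR/MUL
[1] i1  mul  -- no-port MUL/MUL
[2] i2  mulh  -- WAW r1
[3] i3&i4  and/or  -- 2-wide
[4] i5&i6  ld/mulh  -- 2-wide
[5] i7  sub  -- WAW r1
[6] i8&i9  sll/mul  -- 2-wide
[7] i10&i11  or/st  -- 2-wide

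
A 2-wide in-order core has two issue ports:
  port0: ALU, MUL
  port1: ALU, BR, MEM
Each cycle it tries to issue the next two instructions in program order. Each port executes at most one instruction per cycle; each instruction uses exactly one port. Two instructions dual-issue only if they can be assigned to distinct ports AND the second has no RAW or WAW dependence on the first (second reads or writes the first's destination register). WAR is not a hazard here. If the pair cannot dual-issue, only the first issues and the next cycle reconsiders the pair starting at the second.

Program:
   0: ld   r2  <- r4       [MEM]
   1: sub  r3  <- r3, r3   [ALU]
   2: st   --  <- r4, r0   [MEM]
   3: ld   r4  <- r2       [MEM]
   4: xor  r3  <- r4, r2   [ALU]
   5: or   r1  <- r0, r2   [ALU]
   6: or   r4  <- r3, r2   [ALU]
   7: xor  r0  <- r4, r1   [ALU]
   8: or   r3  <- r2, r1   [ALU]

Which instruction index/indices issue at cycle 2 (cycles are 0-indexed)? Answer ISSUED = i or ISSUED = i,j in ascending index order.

[0] i0/i1  ld+sub  -- 2-wide
[1] i2  st  -- no-port MEM/MEM
[2] i3  ld  -- RAW r4
[3] i4/i5  xor+or  -- 2-wide
[4] i6  or  -- RAW r4
[5] i7/i8  xor+or  -- 2-wide

ISSUED = 3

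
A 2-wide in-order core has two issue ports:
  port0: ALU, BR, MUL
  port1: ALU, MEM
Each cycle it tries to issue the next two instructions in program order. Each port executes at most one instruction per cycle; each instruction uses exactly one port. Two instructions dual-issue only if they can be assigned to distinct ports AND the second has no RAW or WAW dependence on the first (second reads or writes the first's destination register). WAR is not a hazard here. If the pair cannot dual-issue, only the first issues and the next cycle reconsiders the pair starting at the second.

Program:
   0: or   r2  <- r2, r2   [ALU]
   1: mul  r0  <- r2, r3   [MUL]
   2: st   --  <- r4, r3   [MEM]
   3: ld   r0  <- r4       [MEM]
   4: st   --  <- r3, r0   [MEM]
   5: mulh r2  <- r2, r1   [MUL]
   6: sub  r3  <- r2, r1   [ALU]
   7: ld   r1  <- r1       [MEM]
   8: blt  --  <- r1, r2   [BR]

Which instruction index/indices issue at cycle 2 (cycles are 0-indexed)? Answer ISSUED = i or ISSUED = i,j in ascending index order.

c0: i0 or.ALU  RAW r2
c1: i1,i2 mul.MUL+st.MEM  pair
c2: i3 ld.MEM  no-port MEM/MEM
c3: i4,i5 st.MEM+mulh.MUL  pair
c4: i6,i7 sub.ALU+ld.MEM  pair
c5: i8 blt.BR  tail

ISSUED = 3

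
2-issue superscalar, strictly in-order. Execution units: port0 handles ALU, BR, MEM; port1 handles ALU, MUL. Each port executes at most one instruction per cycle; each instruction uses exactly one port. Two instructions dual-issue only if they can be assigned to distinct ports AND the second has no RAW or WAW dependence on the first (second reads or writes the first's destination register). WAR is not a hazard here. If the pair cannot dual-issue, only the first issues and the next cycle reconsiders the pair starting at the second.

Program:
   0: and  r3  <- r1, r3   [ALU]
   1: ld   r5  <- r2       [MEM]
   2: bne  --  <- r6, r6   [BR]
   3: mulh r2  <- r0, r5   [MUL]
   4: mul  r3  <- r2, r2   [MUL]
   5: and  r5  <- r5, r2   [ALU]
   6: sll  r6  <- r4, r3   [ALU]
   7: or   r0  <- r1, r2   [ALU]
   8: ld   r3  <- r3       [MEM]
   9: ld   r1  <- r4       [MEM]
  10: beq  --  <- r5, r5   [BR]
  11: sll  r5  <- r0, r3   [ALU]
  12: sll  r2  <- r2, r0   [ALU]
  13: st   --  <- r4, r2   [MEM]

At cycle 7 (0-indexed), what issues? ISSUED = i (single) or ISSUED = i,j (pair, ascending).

#0 head=0: and;ld i0&i1 pair
#1 head=2: bne;mulh i2&i3 pair
#2 head=4: mul;and i4&i5 pair
#3 head=6: sll;or i6&i7 pair
#4 head=8: ld i8 no-port MEM/MEM
#5 head=9: ld i9 no-port MEM/BR
#6 head=10: beq;sll i10&i11 pair
#7 head=12: sll i12 RAW r2
#8 head=13: st i13 tail

ISSUED = 12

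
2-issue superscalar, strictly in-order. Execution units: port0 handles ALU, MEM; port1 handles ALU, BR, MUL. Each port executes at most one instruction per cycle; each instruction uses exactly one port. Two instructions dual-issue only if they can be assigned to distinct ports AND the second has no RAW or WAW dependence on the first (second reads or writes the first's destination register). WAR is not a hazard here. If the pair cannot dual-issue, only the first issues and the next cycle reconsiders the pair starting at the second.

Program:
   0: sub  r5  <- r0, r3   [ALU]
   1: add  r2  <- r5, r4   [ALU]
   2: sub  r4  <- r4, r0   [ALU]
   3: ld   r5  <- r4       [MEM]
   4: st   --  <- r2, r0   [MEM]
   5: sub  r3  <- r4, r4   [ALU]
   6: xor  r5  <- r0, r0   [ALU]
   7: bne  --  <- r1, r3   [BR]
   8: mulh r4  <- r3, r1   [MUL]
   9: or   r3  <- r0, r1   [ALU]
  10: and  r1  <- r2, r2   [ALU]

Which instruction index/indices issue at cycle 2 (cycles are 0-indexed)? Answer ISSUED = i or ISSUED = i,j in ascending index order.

ISSUED = 3

0. sub.ALU @i0  | RAW r5
1. add.ALU;sub.ALU @i1&i2  | pair
2. ld.MEM @i3  | no-port MEM/MEM
3. st.MEM;sub.ALU @i4&i5  | pair
4. xor.ALU;bne.BR @i6&i7  | pair
5. mulh.MUL;or.ALU @i8&i9  | pair
6. and.ALU @i10  | tail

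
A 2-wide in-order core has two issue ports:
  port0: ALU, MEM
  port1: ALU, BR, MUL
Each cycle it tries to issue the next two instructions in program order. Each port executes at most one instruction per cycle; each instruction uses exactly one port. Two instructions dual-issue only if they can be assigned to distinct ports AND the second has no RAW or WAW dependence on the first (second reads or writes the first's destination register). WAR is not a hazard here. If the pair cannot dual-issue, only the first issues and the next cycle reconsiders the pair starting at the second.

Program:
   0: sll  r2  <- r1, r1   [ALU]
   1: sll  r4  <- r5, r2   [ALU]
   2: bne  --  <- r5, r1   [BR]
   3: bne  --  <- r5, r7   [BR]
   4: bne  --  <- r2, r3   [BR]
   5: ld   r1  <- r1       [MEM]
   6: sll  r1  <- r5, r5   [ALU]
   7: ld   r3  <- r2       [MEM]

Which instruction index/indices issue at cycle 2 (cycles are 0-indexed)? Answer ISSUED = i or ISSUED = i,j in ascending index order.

ISSUED = 3

c0: i0 sll.ALU  RAW r2
c1: i1&i2 sll.ALU bne.BR  dual
c2: i3 bne.BR  no-port BR/BR
c3: i4&i5 bne.BR ld.MEM  dual
c4: i6&i7 sll.ALU ld.MEM  dual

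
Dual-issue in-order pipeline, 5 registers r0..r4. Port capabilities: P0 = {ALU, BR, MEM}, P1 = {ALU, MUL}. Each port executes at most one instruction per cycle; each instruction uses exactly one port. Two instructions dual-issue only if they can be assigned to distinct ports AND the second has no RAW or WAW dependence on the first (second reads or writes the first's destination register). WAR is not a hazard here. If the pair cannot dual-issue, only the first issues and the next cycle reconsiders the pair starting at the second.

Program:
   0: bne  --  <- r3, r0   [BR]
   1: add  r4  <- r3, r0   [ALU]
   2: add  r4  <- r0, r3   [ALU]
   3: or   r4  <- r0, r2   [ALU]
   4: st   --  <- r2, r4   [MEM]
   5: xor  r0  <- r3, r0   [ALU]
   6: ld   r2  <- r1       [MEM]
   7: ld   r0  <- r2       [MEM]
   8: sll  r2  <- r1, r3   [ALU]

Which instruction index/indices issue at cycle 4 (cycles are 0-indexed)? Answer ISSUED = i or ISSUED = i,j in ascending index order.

ISSUED = 6

t=0 i0/i1:bne.BR+add.ALU ; pair
t=1 i2:add.ALU ; WAW r4
t=2 i3:or.ALU ; RAW r4
t=3 i4/i5:st.MEM+xor.ALU ; pair
t=4 i6:ld.MEM ; no-port MEM/MEM
t=5 i7/i8:ld.MEM+sll.ALU ; pair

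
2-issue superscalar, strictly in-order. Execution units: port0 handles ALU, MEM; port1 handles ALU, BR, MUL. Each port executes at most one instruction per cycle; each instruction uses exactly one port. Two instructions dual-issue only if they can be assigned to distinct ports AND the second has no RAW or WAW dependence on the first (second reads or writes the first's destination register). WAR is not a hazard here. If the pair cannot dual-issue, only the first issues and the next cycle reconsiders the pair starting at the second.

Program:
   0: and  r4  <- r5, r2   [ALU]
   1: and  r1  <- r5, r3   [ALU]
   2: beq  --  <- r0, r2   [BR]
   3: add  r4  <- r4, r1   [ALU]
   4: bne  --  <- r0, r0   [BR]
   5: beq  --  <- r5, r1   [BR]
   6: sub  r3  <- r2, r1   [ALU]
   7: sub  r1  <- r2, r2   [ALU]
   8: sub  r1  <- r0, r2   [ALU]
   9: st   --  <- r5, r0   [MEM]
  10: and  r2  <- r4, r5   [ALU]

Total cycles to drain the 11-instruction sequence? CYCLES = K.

t=0 i0,i1:and+and ; 2-wide
t=1 i2,i3:beq+add ; 2-wide
t=2 i4:bne ; no-port BR/BR
t=3 i5,i6:beq+sub ; 2-wide
t=4 i7:sub ; WAW r1
t=5 i8,i9:sub+st ; 2-wide
t=6 i10:and ; tail

CYCLES = 7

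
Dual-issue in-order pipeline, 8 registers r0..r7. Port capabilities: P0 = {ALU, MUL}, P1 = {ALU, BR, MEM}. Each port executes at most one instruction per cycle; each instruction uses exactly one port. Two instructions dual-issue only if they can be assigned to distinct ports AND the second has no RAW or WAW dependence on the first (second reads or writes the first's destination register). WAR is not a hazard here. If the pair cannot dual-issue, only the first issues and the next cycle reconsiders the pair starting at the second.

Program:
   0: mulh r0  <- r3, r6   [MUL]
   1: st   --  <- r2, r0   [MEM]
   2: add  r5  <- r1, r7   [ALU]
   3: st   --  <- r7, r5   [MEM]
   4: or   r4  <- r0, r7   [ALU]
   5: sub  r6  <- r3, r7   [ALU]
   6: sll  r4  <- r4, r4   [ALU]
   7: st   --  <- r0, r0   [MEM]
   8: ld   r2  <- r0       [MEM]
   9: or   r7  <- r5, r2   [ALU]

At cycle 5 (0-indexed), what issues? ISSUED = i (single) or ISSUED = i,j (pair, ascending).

#0 head=0: mulh.MUL i0 RAW r0
#1 head=1: st.MEM;add.ALU i1&i2 2-wide
#2 head=3: st.MEM;or.ALU i3&i4 2-wide
#3 head=5: sub.ALU;sll.ALU i5&i6 2-wide
#4 head=7: st.MEM i7 no-port MEM/MEM
#5 head=8: ld.MEM i8 RAW r2
#6 head=9: or.ALU i9 tail

ISSUED = 8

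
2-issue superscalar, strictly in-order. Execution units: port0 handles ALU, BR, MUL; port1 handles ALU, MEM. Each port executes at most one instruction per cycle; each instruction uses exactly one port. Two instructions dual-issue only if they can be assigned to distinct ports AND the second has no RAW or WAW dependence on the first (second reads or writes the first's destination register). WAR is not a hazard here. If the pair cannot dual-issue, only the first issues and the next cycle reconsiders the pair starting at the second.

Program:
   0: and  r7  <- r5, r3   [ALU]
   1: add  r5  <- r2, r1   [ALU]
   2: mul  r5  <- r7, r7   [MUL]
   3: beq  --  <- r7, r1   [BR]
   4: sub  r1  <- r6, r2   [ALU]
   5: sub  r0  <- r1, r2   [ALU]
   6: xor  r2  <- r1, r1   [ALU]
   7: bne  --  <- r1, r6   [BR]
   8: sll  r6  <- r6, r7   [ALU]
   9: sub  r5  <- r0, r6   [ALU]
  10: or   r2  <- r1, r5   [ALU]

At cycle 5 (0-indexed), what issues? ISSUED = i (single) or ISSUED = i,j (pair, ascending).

ISSUED = 9

t=0 i0+i1:and;add ; pair
t=1 i2:mul ; no-port MUL/BR
t=2 i3+i4:beq;sub ; pair
t=3 i5+i6:sub;xor ; pair
t=4 i7+i8:bne;sll ; pair
t=5 i9:sub ; RAW r5
t=6 i10:or ; tail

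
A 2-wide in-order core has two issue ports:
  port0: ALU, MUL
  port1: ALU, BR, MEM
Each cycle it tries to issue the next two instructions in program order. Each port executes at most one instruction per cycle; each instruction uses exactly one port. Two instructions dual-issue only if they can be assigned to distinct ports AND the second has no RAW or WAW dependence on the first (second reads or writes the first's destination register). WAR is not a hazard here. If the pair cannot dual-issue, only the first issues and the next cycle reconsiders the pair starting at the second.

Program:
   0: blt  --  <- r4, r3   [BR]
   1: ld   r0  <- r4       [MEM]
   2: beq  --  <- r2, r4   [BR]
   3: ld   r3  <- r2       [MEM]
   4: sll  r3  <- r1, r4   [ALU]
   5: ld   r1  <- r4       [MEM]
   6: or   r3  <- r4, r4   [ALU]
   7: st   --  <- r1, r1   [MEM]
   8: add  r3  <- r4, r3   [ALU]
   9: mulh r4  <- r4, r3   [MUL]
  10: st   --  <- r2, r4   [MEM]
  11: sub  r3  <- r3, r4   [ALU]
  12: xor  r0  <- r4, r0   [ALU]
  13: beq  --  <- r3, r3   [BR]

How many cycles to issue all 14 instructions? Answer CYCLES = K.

CYCLES = 10

[0] i0  blt.BR  -- no-port BR/MEM
[1] i1  ld.MEM  -- no-port MEM/BR
[2] i2  beq.BR  -- no-port BR/MEM
[3] i3  ld.MEM  -- WAW r3
[4] i4/i5  sll.ALU;ld.MEM  -- dual
[5] i6/i7  or.ALU;st.MEM  -- dual
[6] i8  add.ALU  -- RAW r3
[7] i9  mulh.MUL  -- RAW r4
[8] i10/i11  st.MEM;sub.ALU  -- dual
[9] i12/i13  xor.ALU;beq.BR  -- dual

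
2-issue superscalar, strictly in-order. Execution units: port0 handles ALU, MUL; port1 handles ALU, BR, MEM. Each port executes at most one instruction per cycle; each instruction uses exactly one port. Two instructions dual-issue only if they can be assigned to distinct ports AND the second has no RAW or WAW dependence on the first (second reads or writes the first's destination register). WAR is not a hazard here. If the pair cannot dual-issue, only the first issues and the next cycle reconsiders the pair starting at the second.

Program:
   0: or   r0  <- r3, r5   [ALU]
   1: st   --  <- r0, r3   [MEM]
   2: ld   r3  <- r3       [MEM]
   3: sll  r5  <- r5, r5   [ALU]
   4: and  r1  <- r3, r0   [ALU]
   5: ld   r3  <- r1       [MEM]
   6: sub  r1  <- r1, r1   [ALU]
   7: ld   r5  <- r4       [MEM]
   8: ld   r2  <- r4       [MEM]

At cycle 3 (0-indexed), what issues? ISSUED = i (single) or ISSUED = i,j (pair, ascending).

ISSUED = 4

0. or @i0  | RAW r0
1. st @i1  | no-port MEM/MEM
2. ld sll @i2&i3  | pair
3. and @i4  | RAW r1
4. ld sub @i5&i6  | pair
5. ld @i7  | no-port MEM/MEM
6. ld @i8  | tail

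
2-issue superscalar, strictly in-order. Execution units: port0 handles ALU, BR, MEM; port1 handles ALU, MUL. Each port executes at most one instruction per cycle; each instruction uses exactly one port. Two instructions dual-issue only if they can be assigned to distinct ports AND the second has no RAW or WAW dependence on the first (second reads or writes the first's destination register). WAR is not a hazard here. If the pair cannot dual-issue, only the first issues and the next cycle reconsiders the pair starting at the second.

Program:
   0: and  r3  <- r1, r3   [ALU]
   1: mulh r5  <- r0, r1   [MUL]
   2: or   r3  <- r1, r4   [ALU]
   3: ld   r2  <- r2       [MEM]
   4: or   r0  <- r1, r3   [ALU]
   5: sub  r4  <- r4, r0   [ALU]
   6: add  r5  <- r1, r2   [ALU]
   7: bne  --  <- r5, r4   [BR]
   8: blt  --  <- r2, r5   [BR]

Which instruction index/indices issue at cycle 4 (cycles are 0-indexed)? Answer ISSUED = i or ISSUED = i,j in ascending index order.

[0] i0&i1  and mulh  -- 2-wide
[1] i2&i3  or ld  -- 2-wide
[2] i4  or  -- RAW r0
[3] i5&i6  sub add  -- 2-wide
[4] i7  bne  -- no-port BR/BR
[5] i8  blt  -- tail

ISSUED = 7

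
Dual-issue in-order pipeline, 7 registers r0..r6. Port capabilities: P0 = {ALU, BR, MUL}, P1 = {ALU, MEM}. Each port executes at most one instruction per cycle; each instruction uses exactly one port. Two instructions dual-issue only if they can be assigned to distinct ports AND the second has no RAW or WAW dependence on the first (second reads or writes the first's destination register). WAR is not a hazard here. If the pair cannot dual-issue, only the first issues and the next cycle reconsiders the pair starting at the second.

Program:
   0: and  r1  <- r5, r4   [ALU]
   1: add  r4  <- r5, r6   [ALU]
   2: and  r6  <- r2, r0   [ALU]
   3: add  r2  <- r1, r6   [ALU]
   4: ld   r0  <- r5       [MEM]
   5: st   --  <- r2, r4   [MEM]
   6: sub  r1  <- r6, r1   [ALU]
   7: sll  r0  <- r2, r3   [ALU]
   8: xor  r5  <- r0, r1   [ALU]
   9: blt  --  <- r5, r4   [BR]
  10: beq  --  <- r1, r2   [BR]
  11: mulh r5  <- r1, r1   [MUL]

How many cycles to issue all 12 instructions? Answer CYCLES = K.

CYCLES = 9

c0: i0&i1 and/add  pair
c1: i2 and  RAW r6
c2: i3&i4 add/ld  pair
c3: i5&i6 st/sub  pair
c4: i7 sll  RAW r0
c5: i8 xor  RAW r5
c6: i9 blt  no-port BR/BR
c7: i10 beq  no-port BR/MUL
c8: i11 mulh  tail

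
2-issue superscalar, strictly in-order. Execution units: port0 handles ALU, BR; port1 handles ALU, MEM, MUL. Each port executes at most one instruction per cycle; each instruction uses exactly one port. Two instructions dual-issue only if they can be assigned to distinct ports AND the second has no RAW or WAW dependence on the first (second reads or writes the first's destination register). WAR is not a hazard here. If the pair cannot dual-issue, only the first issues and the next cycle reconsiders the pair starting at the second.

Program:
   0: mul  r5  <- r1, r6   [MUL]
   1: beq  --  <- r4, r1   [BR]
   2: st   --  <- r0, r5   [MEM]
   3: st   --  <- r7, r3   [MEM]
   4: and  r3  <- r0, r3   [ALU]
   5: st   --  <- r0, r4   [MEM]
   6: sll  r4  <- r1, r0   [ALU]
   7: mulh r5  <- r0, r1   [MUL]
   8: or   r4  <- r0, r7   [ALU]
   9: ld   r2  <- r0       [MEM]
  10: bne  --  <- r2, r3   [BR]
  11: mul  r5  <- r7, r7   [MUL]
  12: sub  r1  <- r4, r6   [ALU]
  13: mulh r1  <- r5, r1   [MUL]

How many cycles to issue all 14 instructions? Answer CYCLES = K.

CYCLES = 9

#0 head=0: mul/beq i0+i1 dual
#1 head=2: st i2 no-port MEM/MEM
#2 head=3: st/and i3+i4 dual
#3 head=5: st/sll i5+i6 dual
#4 head=7: mulh/or i7+i8 dual
#5 head=9: ld i9 RAW r2
#6 head=10: bne/mul i10+i11 dual
#7 head=12: sub i12 RAW+WAW r1
#8 head=13: mulh i13 tail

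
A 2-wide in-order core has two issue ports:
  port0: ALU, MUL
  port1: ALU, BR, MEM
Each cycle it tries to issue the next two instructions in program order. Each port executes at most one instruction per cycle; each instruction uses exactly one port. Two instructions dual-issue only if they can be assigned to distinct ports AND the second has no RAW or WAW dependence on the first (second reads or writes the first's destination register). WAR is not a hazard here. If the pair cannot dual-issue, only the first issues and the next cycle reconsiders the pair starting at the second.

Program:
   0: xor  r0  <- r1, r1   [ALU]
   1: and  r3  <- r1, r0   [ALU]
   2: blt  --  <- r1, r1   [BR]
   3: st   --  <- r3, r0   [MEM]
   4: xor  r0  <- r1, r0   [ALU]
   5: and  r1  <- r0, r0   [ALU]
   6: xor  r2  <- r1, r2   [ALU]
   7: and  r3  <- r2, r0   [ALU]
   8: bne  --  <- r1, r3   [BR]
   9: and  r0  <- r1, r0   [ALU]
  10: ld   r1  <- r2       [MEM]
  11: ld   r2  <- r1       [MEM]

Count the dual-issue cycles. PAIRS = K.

0. xor.ALU @i0  | RAW r0
1. and.ALU/blt.BR @i1/i2  | 2-wide
2. st.MEM/xor.ALU @i3/i4  | 2-wide
3. and.ALU @i5  | RAW r1
4. xor.ALU @i6  | RAW r2
5. and.ALU @i7  | RAW r3
6. bne.BR/and.ALU @i8/i9  | 2-wide
7. ld.MEM @i10  | no-port MEM/MEM
8. ld.MEM @i11  | tail

PAIRS = 3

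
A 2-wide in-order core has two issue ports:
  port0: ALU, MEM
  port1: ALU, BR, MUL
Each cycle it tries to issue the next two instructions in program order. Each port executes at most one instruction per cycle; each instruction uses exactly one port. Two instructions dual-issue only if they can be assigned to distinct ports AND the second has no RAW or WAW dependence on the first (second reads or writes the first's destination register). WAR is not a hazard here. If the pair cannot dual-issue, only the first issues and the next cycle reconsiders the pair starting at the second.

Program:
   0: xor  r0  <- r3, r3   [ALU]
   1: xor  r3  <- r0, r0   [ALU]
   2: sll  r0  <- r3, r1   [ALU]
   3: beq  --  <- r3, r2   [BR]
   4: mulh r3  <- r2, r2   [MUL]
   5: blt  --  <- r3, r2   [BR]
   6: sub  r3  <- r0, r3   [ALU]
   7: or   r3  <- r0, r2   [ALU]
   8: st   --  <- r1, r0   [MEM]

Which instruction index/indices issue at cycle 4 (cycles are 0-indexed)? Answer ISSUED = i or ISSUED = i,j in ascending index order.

t=0 i0:xor.ALU ; RAW r0
t=1 i1:xor.ALU ; RAW r3
t=2 i2,i3:sll.ALU beq.BR ; pair
t=3 i4:mulh.MUL ; no-port MUL/BR
t=4 i5,i6:blt.BR sub.ALU ; pair
t=5 i7,i8:or.ALU st.MEM ; pair

ISSUED = 5,6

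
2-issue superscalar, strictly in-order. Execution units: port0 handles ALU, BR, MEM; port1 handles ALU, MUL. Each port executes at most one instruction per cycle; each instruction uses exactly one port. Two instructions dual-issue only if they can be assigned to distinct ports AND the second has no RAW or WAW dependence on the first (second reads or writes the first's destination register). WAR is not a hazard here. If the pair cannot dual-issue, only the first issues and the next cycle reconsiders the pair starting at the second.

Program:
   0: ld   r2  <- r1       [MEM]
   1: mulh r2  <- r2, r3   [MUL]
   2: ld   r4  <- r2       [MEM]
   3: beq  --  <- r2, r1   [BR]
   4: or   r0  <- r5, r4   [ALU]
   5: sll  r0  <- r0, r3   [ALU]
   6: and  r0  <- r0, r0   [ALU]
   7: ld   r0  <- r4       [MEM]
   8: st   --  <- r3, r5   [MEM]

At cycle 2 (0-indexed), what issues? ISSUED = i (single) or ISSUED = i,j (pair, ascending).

c0: i0 ld.MEM  RAW+WAW r2
c1: i1 mulh.MUL  RAW r2
c2: i2 ld.MEM  no-port MEM/BR
c3: i3,i4 beq.BR+or.ALU  pair
c4: i5 sll.ALU  RAW+WAW r0
c5: i6 and.ALU  WAW r0
c6: i7 ld.MEM  no-port MEM/MEM
c7: i8 st.MEM  tail

ISSUED = 2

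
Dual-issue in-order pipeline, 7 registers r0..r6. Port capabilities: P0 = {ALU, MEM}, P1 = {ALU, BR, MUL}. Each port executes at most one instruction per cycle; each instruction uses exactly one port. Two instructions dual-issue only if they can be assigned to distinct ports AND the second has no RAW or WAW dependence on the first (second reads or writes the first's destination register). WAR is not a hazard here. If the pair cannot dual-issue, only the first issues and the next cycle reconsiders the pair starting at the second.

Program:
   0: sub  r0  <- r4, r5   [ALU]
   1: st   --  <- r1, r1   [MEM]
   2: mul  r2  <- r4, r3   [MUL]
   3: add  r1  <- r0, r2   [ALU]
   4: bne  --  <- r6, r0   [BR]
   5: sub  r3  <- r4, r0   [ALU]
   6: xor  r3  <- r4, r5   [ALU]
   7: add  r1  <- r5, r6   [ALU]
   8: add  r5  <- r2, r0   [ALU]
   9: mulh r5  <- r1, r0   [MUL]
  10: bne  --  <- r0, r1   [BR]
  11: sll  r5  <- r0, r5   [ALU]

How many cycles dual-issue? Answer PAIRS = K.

PAIRS = 4

0. sub.ALU+st.MEM @i0&i1  | dual
1. mul.MUL @i2  | RAW r2
2. add.ALU+bne.BR @i3&i4  | dual
3. sub.ALU @i5  | WAW r3
4. xor.ALU+add.ALU @i6&i7  | dual
5. add.ALU @i8  | WAW r5
6. mulh.MUL @i9  | no-port MUL/BR
7. bne.BR+sll.ALU @i10&i11  | dual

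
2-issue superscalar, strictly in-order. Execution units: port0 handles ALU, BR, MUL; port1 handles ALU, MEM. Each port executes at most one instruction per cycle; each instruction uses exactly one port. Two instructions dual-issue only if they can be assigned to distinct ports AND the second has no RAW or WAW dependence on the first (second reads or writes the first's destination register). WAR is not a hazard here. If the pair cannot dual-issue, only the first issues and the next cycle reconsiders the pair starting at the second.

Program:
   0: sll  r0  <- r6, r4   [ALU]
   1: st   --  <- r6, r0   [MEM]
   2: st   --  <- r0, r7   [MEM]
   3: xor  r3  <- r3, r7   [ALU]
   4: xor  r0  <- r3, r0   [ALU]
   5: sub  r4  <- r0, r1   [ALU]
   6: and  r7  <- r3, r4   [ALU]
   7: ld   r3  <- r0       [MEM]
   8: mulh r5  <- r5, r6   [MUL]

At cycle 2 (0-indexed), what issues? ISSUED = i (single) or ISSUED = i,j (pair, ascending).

t=0 i0:sll.ALU ; RAW r0
t=1 i1:st.MEM ; no-port MEM/MEM
t=2 i2,i3:st.MEM/xor.ALU ; pair
t=3 i4:xor.ALU ; RAW r0
t=4 i5:sub.ALU ; RAW r4
t=5 i6,i7:and.ALU/ld.MEM ; pair
t=6 i8:mulh.MUL ; tail

ISSUED = 2,3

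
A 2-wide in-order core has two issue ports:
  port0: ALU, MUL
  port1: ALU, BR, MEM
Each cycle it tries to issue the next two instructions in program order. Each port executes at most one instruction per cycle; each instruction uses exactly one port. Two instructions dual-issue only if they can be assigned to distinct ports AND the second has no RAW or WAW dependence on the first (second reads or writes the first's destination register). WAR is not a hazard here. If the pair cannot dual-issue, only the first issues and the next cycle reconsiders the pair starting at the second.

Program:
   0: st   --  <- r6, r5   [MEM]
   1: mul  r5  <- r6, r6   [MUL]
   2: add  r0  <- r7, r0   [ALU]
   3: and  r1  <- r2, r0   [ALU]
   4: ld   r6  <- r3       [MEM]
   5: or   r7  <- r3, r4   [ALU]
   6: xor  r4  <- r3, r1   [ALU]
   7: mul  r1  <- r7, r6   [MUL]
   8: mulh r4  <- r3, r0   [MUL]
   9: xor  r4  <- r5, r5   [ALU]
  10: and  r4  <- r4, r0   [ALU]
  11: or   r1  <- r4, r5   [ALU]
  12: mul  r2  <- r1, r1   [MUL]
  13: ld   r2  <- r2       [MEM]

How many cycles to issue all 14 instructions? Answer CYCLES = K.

0. st/mul @i0&i1  | dual
1. add @i2  | RAW r0
2. and/ld @i3&i4  | dual
3. or/xor @i5&i6  | dual
4. mul @i7  | no-port MUL/MUL
5. mulh @i8  | WAW r4
6. xor @i9  | RAW+WAW r4
7. and @i10  | RAW r4
8. or @i11  | RAW r1
9. mul @i12  | RAW+WAW r2
10. ld @i13  | tail

CYCLES = 11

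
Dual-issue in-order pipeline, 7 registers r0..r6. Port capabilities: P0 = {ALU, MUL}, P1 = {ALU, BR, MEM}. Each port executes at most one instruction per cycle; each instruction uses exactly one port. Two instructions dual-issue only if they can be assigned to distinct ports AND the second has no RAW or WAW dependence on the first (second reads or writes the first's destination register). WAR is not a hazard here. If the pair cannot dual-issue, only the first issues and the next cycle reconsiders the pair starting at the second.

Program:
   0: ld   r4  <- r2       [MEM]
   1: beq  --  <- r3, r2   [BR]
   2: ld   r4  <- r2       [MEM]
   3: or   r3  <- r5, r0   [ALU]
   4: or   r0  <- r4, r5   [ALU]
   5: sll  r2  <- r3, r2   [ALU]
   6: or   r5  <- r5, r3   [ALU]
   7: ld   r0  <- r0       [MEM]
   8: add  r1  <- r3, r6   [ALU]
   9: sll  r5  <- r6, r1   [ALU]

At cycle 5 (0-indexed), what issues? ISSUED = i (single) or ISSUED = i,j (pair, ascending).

ISSUED = 8

c0: i0 ld.MEM  no-port MEM/BR
c1: i1 beq.BR  no-port BR/MEM
c2: i2,i3 ld.MEM/or.ALU  dual
c3: i4,i5 or.ALU/sll.ALU  dual
c4: i6,i7 or.ALU/ld.MEM  dual
c5: i8 add.ALU  RAW r1
c6: i9 sll.ALU  tail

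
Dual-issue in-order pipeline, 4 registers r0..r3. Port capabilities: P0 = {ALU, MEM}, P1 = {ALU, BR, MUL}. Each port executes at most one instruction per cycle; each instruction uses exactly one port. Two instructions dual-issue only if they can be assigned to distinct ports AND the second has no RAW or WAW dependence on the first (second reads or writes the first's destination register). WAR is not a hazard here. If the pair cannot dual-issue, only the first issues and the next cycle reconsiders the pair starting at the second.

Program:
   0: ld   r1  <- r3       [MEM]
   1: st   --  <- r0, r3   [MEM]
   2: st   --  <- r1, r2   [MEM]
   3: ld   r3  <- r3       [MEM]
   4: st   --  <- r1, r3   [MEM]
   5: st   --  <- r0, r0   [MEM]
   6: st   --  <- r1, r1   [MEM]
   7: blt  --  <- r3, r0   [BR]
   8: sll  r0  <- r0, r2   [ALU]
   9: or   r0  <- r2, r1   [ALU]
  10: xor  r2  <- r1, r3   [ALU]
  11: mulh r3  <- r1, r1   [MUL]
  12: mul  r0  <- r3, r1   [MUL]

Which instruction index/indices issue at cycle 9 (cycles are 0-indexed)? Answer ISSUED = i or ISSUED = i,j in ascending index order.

  cy0 -> i0 (ld.MEM) no-port MEM/MEM
  cy1 -> i1 (st.MEM) no-port MEM/MEM
  cy2 -> i2 (st.MEM) no-port MEM/MEM
  cy3 -> i3 (ld.MEM) no-port MEM/MEM
  cy4 -> i4 (st.MEM) no-port MEM/MEM
  cy5 -> i5 (st.MEM) no-port MEM/MEM
  cy6 -> i6+i7 (st.MEM blt.BR) dual
  cy7 -> i8 (sll.ALU) WAW r0
  cy8 -> i9+i10 (or.ALU xor.ALU) dual
  cy9 -> i11 (mulh.MUL) no-port MUL/MUL
  cy10 -> i12 (mul.MUL) tail

ISSUED = 11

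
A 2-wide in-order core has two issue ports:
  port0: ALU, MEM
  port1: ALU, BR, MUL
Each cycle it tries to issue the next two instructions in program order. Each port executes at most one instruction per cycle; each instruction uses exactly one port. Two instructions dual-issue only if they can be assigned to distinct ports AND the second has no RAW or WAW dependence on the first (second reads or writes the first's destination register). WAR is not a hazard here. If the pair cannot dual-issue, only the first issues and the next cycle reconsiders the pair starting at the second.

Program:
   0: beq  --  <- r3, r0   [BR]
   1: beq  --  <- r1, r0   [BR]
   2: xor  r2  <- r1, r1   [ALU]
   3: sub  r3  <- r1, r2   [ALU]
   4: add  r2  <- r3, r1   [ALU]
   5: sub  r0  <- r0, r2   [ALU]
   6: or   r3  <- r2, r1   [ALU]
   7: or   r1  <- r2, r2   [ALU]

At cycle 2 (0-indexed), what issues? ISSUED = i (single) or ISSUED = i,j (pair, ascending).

c0: i0 beq  no-port BR/BR
c1: i1,i2 beq xor  dual
c2: i3 sub  RAW r3
c3: i4 add  RAW r2
c4: i5,i6 sub or  dual
c5: i7 or  tail

ISSUED = 3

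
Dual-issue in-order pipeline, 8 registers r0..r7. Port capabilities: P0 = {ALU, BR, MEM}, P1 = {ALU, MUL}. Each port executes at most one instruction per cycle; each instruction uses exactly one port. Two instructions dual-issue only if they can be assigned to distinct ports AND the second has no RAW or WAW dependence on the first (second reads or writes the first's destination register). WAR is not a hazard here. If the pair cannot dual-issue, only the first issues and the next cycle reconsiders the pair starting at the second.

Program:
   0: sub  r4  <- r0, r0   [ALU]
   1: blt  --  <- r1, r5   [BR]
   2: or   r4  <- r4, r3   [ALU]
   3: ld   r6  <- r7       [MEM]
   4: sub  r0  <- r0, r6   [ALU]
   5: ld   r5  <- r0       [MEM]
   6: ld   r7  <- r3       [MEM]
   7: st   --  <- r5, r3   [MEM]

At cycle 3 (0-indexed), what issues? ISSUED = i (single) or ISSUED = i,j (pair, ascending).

ISSUED = 5

c0: i0+i1 sub blt  pair
c1: i2+i3 or ld  pair
c2: i4 sub  RAW r0
c3: i5 ld  no-port MEM/MEM
c4: i6 ld  no-port MEM/MEM
c5: i7 st  tail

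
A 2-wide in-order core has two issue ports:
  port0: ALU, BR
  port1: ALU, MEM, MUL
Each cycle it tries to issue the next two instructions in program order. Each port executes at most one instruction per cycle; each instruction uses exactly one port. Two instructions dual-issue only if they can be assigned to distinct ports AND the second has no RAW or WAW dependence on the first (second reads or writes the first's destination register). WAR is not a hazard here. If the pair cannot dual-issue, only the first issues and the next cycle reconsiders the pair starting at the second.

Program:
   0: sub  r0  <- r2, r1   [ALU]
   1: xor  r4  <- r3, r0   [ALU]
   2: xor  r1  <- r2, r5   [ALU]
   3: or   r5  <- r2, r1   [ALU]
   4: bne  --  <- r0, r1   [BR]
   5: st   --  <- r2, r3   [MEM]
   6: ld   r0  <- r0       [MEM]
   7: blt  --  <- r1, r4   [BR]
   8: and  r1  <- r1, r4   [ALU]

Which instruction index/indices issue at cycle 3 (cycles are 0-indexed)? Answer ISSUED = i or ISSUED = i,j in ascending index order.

ISSUED = 5

t=0 i0:sub ; RAW r0
t=1 i1+i2:xor xor ; dual
t=2 i3+i4:or bne ; dual
t=3 i5:st ; no-port MEM/MEM
t=4 i6+i7:ld blt ; dual
t=5 i8:and ; tail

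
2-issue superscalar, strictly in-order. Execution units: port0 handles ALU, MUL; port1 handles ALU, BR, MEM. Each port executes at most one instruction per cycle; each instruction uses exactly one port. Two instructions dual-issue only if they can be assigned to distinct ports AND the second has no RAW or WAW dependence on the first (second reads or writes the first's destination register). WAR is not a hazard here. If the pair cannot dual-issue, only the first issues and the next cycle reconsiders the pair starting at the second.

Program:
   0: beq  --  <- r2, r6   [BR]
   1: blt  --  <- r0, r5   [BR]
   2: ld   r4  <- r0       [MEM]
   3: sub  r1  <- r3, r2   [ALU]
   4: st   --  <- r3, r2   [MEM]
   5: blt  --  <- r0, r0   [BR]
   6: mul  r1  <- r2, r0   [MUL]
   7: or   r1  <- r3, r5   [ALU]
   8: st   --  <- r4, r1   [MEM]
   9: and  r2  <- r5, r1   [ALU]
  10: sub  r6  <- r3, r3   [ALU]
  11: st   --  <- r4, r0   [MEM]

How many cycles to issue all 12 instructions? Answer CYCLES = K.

0. beq.BR @i0  | no-port BR/BR
1. blt.BR @i1  | no-port BR/MEM
2. ld.MEM;sub.ALU @i2,i3  | 2-wide
3. st.MEM @i4  | no-port MEM/BR
4. blt.BR;mul.MUL @i5,i6  | 2-wide
5. or.ALU @i7  | RAW r1
6. st.MEM;and.ALU @i8,i9  | 2-wide
7. sub.ALU;st.MEM @i10,i11  | 2-wide

CYCLES = 8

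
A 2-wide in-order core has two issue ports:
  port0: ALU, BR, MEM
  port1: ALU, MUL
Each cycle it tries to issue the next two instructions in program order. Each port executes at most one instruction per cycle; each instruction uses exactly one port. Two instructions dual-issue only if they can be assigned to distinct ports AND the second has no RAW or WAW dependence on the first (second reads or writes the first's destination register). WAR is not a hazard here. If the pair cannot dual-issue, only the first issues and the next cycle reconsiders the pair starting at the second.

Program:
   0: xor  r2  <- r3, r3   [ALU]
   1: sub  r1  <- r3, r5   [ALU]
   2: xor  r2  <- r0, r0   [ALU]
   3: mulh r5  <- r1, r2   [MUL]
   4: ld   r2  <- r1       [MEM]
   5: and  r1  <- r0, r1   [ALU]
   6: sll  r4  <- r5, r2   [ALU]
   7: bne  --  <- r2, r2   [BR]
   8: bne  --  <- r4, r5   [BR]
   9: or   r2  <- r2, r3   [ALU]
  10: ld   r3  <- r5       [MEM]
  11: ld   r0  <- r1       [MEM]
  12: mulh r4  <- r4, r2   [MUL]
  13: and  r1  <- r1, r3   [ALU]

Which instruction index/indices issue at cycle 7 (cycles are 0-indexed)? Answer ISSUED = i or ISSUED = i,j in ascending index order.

  cy0 -> i0/i1 (xor sub) dual
  cy1 -> i2 (xor) RAW r2
  cy2 -> i3/i4 (mulh ld) dual
  cy3 -> i5/i6 (and sll) dual
  cy4 -> i7 (bne) no-port BR/BR
  cy5 -> i8/i9 (bne or) dual
  cy6 -> i10 (ld) no-port MEM/MEM
  cy7 -> i11/i12 (ld mulh) dual
  cy8 -> i13 (and) tail

ISSUED = 11,12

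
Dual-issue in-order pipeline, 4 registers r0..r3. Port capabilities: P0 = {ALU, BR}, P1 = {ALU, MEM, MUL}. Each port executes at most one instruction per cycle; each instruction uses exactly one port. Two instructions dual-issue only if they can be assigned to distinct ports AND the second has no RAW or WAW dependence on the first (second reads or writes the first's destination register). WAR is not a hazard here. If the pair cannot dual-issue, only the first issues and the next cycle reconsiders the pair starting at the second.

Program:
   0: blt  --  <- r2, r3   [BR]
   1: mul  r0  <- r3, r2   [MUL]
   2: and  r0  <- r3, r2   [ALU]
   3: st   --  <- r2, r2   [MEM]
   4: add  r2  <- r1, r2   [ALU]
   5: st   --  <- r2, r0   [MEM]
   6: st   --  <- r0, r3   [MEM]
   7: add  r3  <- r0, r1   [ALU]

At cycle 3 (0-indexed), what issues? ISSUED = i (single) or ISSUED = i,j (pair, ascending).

0. blt/mul @i0,i1  | pair
1. and/st @i2,i3  | pair
2. add @i4  | RAW r2
3. st @i5  | no-port MEM/MEM
4. st/add @i6,i7  | pair

ISSUED = 5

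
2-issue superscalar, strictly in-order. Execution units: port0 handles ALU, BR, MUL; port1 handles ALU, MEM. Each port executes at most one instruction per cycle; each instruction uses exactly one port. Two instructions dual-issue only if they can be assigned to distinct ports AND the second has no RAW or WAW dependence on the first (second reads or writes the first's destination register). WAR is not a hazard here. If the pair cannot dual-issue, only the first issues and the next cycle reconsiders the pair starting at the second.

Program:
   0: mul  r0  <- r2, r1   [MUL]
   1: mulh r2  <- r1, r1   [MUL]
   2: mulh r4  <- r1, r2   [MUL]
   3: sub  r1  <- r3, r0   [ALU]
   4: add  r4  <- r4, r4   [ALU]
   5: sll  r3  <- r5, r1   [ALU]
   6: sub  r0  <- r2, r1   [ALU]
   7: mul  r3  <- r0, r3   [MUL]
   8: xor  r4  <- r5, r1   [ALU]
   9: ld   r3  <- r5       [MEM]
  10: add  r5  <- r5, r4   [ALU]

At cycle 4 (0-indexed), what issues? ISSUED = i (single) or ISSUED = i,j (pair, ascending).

ISSUED = 6

  cy0 -> i0 (mul.MUL) no-port MUL/MUL
  cy1 -> i1 (mulh.MUL) no-port MUL/MUL
  cy2 -> i2/i3 (mulh.MUL+sub.ALU) dual
  cy3 -> i4/i5 (add.ALU+sll.ALU) dual
  cy4 -> i6 (sub.ALU) RAW r0
  cy5 -> i7/i8 (mul.MUL+xor.ALU) dual
  cy6 -> i9/i10 (ld.MEM+add.ALU) dual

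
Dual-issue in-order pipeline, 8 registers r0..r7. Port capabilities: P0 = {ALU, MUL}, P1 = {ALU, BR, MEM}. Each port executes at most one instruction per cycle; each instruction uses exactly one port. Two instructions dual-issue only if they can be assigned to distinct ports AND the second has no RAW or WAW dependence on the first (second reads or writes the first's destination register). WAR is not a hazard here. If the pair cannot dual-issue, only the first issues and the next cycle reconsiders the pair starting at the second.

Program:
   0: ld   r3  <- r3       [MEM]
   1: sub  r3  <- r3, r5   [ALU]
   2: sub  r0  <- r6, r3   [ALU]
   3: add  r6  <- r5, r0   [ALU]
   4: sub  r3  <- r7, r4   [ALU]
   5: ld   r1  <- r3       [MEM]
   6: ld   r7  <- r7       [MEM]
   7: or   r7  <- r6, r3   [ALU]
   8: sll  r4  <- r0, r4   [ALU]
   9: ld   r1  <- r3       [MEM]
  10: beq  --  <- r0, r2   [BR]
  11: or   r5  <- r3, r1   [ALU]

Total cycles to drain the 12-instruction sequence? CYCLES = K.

CYCLES = 9

#0 head=0: ld.MEM i0 RAW+WAW r3
#1 head=1: sub.ALU i1 RAW r3
#2 head=2: sub.ALU i2 RAW r0
#3 head=3: add.ALU;sub.ALU i3,i4 dual
#4 head=5: ld.MEM i5 no-port MEM/MEM
#5 head=6: ld.MEM i6 WAW r7
#6 head=7: or.ALU;sll.ALU i7,i8 dual
#7 head=9: ld.MEM i9 no-port MEM/BR
#8 head=10: beq.BR;or.ALU i10,i11 dual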